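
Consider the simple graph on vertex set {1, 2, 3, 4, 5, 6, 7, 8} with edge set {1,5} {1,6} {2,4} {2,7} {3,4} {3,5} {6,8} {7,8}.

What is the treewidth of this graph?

A width-2 tree decomposition is:
Bags: B1 = {2, 7, 8}  B2 = {2, 4, 8}  B3 = {3, 4, 8}  B4 = {3, 5, 8}  B5 = {1, 5, 8}  B6 = {1, 6, 8}
Tree: B1–B2, B2–B3, B3–B4, B4–B5, B5–B6
The largest bag has 3 vertices, giving width 2; this decomposition certifies tw(G) ≤ 2. For the lower bound, G contains the cycle 8–7–2–4–3–5–1–6–8, so G is not a forest; only forests have treewidth ≤ 1, hence tw(G) ≥ 2. Combining the bounds, tw(G) = 2.

2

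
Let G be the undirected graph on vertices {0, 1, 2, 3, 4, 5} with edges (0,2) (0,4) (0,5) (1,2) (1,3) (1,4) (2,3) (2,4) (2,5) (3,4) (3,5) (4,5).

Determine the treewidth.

A width-3 tree decomposition is:
Bags: B1 = {0, 2, 4, 5}  B2 = {2, 3, 4, 5}  B3 = {1, 2, 3, 4}
Tree: B1–B2, B2–B3
Each bag holds 4 vertices, so the decomposition has width 3, which upper-bounds the treewidth. Conversely, {0, 2, 4, 5} is a clique of size 4, and the vertices of any clique must share a bag in every tree decomposition; so some bag has ≥ 4 vertices and tw(G) ≥ 3. Hence tw(G) = 3 exactly.

3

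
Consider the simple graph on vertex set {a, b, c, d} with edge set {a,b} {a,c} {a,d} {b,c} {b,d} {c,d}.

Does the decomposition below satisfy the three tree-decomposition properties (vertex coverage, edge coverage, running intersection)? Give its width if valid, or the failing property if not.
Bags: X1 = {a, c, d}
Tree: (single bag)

No — vertex b appears in no bag.

A tree decomposition must satisfy three properties: every vertex lies in some bag; for every edge, both endpoints lie together in some bag; and for every vertex, the bags containing it form a connected subtree. Here vertex b appears in no bag, so the decomposition is invalid.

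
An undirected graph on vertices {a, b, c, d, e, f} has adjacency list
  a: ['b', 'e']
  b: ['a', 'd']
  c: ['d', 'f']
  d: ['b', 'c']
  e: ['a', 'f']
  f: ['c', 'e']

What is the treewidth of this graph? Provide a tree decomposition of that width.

Treewidth 2.
Bags: B1 = {a, b, e}  B2 = {b, e, f}  B3 = {b, c, f}  B4 = {b, c, d}
Tree: B1–B2, B2–B3, B3–B4

Each bag holds 3 vertices, so the decomposition has width 2, which upper-bounds the treewidth. For the lower bound, G contains the cycle b–a–e–f–c–d–b, so G is not a forest; only forests have treewidth ≤ 1, hence tw(G) ≥ 2. The upper and lower bounds meet at 2, so that is the treewidth.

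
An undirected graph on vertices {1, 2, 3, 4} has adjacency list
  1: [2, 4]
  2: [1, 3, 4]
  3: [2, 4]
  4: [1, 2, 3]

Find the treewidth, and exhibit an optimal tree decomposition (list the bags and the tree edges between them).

Treewidth 2.
One optimal decomposition is:
Bags: B1 = {1, 2, 4}  B2 = {2, 3, 4}
Tree: B1–B2

Every bag has size at most 3, so the width is 3 − 1 = 2 and tw(G) ≤ 2. On the other hand G contains the 3-clique {1, 2, 4}. A clique must lie in a single bag of any decomposition, so no decomposition can have width below 2. Therefore the treewidth is 2.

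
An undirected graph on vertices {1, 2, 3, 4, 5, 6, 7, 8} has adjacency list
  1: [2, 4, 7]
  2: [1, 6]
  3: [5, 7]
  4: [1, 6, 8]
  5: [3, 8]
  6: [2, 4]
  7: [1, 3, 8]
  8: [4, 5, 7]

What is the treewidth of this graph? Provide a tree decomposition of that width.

Each bag holds 3 vertices, so the decomposition has width 2, which upper-bounds the treewidth. For the lower bound, G contains the cycle 3–5–8–7–3, so G is not a forest; only forests have treewidth ≤ 1, hence tw(G) ≥ 2. The upper and lower bounds meet at 2, so that is the treewidth.

Treewidth 2.
One such decomposition:
Bags: B1 = {3, 5, 7}  B2 = {5, 7, 8}  B3 = {1, 7, 8}  B4 = {1, 4, 8}  B5 = {1, 2, 4}  B6 = {2, 4, 6}
Tree: B1–B2, B2–B3, B3–B4, B4–B5, B5–B6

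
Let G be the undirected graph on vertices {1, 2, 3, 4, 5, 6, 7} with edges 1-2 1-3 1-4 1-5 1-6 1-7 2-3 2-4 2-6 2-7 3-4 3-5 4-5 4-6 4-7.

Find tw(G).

3

A width-3 tree decomposition is:
Bags: B1 = {1, 2, 3, 4}  B2 = {1, 2, 4, 7}  B3 = {1, 3, 4, 5}  B4 = {1, 2, 4, 6}
Tree: B1–B2, B1–B3, B2–B4
The largest bag has 4 vertices, giving width 3; this decomposition certifies tw(G) ≤ 3. Conversely, {1, 2, 3, 4} is a clique of size 4, and the vertices of any clique must share a bag in every tree decomposition; so some bag has ≥ 4 vertices and tw(G) ≥ 3. The upper and lower bounds meet at 3, so that is the treewidth.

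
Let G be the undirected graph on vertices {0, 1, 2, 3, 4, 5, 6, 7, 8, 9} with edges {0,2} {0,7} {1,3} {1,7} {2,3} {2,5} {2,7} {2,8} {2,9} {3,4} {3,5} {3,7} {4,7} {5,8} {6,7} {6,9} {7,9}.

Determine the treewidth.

A width-2 tree decomposition is:
Bags: B1 = {3, 4, 7}  B2 = {2, 3, 7}  B3 = {2, 7, 9}  B4 = {2, 3, 5}  B5 = {2, 5, 8}  B6 = {6, 7, 9}  B7 = {0, 2, 7}  B8 = {1, 3, 7}
Tree: B1–B2, B2–B3, B2–B4, B4–B5, B3–B6, B3–B7, B1–B8
Every bag has size at most 3, so the width is 3 − 1 = 2 and tw(G) ≤ 2. For the lower bound, the 3 vertices {2, 5, 8} are pairwise adjacent, and any tree decomposition puts a clique entirely inside one bag — forcing width ≥ 2. Hence tw(G) = 2 exactly.

2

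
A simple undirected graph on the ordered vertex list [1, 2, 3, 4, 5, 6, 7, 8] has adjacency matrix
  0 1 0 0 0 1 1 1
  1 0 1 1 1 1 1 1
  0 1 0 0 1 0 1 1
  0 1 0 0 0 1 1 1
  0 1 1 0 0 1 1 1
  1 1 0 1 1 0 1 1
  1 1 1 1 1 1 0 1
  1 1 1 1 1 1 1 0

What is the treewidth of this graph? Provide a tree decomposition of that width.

Treewidth 4.
One such decomposition:
Bags: B1 = {2, 5, 6, 7, 8}  B2 = {1, 2, 6, 7, 8}  B3 = {2, 3, 5, 7, 8}  B4 = {2, 4, 6, 7, 8}
Tree: B1–B2, B1–B3, B1–B4

Every bag has size at most 5, so the width is 5 − 1 = 4 and tw(G) ≤ 4. Conversely, {2, 3, 5, 7, 8} is a clique of size 5, and the vertices of any clique must share a bag in every tree decomposition; so some bag has ≥ 5 vertices and tw(G) ≥ 4. Hence tw(G) = 4 exactly.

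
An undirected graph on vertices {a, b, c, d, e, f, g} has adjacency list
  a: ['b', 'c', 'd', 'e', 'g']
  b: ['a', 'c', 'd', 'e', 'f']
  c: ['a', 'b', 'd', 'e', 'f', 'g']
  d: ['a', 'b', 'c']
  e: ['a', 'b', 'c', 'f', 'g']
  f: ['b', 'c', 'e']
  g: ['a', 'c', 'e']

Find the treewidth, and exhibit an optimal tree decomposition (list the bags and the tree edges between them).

Treewidth 3.
One optimal decomposition is:
Bags: B1 = {a, c, e, g}  B2 = {a, b, c, e}  B3 = {b, c, e, f}  B4 = {a, b, c, d}
Tree: B1–B2, B2–B3, B2–B4

Each bag holds 4 vertices, so the decomposition has width 3, which upper-bounds the treewidth. On the other hand G contains the 4-clique {a, c, e, g}. A clique must lie in a single bag of any decomposition, so no decomposition can have width below 3. The upper and lower bounds meet at 3, so that is the treewidth.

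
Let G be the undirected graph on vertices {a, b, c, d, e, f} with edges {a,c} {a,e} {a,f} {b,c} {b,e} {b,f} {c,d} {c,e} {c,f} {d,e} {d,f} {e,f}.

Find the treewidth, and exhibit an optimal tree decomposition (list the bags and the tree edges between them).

Treewidth 3.
One such decomposition:
Bags: B1 = {c, d, e, f}  B2 = {a, c, e, f}  B3 = {b, c, e, f}
Tree: B1–B2, B2–B3

Every bag has size at most 4, so the width is 4 − 1 = 3 and tw(G) ≤ 3. Conversely, {c, d, e, f} is a clique of size 4, and the vertices of any clique must share a bag in every tree decomposition; so some bag has ≥ 4 vertices and tw(G) ≥ 3. Hence tw(G) = 3 exactly.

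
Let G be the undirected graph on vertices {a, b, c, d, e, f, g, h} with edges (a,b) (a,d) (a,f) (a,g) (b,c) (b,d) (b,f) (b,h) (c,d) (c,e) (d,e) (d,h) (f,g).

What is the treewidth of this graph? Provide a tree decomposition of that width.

Treewidth 2.
Bags: B1 = {a, b, d}  B2 = {a, b, f}  B3 = {a, f, g}  B4 = {b, c, d}  B5 = {c, d, e}  B6 = {b, d, h}
Tree: B1–B2, B2–B3, B1–B4, B4–B5, B4–B6

Every bag has size at most 3, so the width is 3 − 1 = 2 and tw(G) ≤ 2. For the lower bound, the 3 vertices {c, d, e} are pairwise adjacent, and any tree decomposition puts a clique entirely inside one bag — forcing width ≥ 2. Therefore the treewidth is 2.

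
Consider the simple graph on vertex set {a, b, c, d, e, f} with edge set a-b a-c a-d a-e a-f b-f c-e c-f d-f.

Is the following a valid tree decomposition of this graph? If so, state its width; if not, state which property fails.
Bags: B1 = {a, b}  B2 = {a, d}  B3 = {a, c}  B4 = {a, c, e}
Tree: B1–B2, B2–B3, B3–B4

No — vertex f appears in no bag.

A tree decomposition must satisfy three properties: every vertex lies in some bag; for every edge, both endpoints lie together in some bag; and for every vertex, the bags containing it form a connected subtree. Here vertex f appears in no bag, so the decomposition is invalid.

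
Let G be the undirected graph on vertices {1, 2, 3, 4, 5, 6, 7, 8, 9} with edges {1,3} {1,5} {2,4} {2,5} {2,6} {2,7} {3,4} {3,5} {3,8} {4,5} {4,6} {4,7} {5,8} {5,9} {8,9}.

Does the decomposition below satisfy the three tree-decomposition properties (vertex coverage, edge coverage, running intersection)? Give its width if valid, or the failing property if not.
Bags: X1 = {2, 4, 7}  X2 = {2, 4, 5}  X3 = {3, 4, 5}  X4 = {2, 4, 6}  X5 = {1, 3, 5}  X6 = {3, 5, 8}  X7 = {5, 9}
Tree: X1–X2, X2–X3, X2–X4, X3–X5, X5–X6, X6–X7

No — edge (8,9) lies in no bag.

A tree decomposition must satisfy three properties: every vertex lies in some bag; for every edge, both endpoints lie together in some bag; and for every vertex, the bags containing it form a connected subtree. Here edge (8,9) lies in no bag, so the decomposition is invalid.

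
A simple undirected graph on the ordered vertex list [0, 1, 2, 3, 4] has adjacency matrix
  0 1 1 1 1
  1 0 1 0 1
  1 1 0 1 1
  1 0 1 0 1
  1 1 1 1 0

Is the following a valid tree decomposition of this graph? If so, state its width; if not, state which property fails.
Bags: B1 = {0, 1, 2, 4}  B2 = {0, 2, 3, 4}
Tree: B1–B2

Yes; width 3.

Checking the three conditions: (i) the bags cover all of {0, 1, 2, 3, 4}; (ii) for each edge, some bag contains both endpoints; (iii) the bags containing any fixed vertex form a subtree. All hold, so the decomposition is valid with width 4 − 1 = 3.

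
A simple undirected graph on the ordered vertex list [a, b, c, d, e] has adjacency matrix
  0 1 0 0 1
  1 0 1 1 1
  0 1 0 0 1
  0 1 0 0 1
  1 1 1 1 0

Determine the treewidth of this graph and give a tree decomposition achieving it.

Treewidth 2.
One optimal decomposition is:
Bags: B1 = {a, b, e}  B2 = {b, d, e}  B3 = {b, c, e}
Tree: B1–B2, B2–B3

Each bag holds 3 vertices, so the decomposition has width 2, which upper-bounds the treewidth. For the lower bound, the 3 vertices {b, d, e} are pairwise adjacent, and any tree decomposition puts a clique entirely inside one bag — forcing width ≥ 2. Hence tw(G) = 2 exactly.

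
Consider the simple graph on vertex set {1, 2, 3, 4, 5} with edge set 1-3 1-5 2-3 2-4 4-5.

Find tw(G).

2

A width-2 tree decomposition is:
Bags: B1 = {1, 4, 5}  B2 = {1, 2, 4}  B3 = {1, 2, 3}
Tree: B1–B2, B2–B3
The largest bag has 3 vertices, giving width 2; this decomposition certifies tw(G) ≤ 2. For the lower bound, G contains the cycle 1–5–4–2–3–1, so G is not a forest; only forests have treewidth ≤ 1, hence tw(G) ≥ 2. Hence tw(G) = 2 exactly.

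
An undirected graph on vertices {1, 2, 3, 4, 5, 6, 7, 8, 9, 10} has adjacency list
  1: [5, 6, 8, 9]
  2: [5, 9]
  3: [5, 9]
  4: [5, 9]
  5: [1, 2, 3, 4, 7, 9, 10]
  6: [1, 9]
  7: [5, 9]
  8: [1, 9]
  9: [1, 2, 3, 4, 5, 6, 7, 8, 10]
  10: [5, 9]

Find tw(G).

A width-2 tree decomposition is:
Bags: B1 = {2, 5, 9}  B2 = {4, 5, 9}  B3 = {1, 5, 9}  B4 = {3, 5, 9}  B5 = {5, 9, 10}  B6 = {1, 8, 9}  B7 = {1, 6, 9}  B8 = {5, 7, 9}
Tree: B1–B2, B1–B3, B1–B4, B4–B5, B3–B6, B6–B7, B2–B8
Every bag has size at most 3, so the width is 3 − 1 = 2 and tw(G) ≤ 2. On the other hand G contains the 3-clique {1, 8, 9}. A clique must lie in a single bag of any decomposition, so no decomposition can have width below 2. Combining the bounds, tw(G) = 2.

2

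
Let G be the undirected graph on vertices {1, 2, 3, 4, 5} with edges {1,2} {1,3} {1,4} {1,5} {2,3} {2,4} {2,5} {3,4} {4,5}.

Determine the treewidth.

3

A width-3 tree decomposition is:
Bags: B1 = {1, 2, 4, 5}  B2 = {1, 2, 3, 4}
Tree: B1–B2
Every bag has size at most 4, so the width is 4 − 1 = 3 and tw(G) ≤ 3. On the other hand G contains the 4-clique {1, 2, 3, 4}. A clique must lie in a single bag of any decomposition, so no decomposition can have width below 3. Combining the bounds, tw(G) = 3.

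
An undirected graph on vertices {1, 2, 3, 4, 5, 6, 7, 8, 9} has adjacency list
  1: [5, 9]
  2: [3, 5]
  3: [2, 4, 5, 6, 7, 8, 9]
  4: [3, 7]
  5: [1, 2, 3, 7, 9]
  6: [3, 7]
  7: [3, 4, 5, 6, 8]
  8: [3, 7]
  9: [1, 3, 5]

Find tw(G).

2

A width-2 tree decomposition is:
Bags: B1 = {3, 6, 7}  B2 = {3, 4, 7}  B3 = {3, 5, 7}  B4 = {3, 5, 9}  B5 = {3, 7, 8}  B6 = {2, 3, 5}  B7 = {1, 5, 9}
Tree: B1–B2, B1–B3, B3–B4, B3–B5, B4–B6, B4–B7
Every bag has size at most 3, so the width is 3 − 1 = 2 and tw(G) ≤ 2. For the lower bound, the 3 vertices {1, 5, 9} are pairwise adjacent, and any tree decomposition puts a clique entirely inside one bag — forcing width ≥ 2. Hence tw(G) = 2 exactly.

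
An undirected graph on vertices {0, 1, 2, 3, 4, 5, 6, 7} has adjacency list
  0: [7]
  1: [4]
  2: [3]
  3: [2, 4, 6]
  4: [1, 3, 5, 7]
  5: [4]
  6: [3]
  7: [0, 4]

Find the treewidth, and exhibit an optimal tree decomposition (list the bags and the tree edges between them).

Treewidth 1.
One such decomposition:
Bags: B1 = {3, 4}  B2 = {1, 4}  B3 = {2, 3}  B4 = {3, 6}  B5 = {4, 7}  B6 = {0, 7}  B7 = {4, 5}
Tree: B1–B2, B1–B3, B1–B4, B2–B5, B5–B6, B2–B7

The largest bag has 2 vertices, giving width 1; this decomposition certifies tw(G) ≤ 1. G has an edge, so its treewidth is at least 1. Combining the bounds, tw(G) = 1.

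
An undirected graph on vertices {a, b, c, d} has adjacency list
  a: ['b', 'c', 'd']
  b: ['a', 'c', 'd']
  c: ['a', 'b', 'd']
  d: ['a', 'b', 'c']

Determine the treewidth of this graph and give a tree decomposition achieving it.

A single bag containing all 4 vertices is trivially a valid decomposition of width 3. On the other hand G contains the 4-clique {a, b, c, d}. A clique must lie in a single bag of any decomposition, so no decomposition can have width below 3. Therefore the treewidth is 3.

Treewidth 3.
One optimal decomposition is:
Bags: B1 = {a, b, c, d}
Tree: (single bag)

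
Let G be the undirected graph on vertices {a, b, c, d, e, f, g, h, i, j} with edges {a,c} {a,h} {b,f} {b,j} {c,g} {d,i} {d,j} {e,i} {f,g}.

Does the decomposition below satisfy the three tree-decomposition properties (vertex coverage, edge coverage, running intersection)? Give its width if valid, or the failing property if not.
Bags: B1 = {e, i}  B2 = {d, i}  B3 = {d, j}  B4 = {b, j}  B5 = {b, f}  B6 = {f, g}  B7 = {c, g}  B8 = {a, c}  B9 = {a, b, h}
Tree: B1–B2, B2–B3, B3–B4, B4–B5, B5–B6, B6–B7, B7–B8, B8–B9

A tree decomposition must satisfy three properties: every vertex lies in some bag; for every edge, both endpoints lie together in some bag; and for every vertex, the bags containing it form a connected subtree. Here bags containing vertex b are not connected in the tree, so the decomposition is invalid.

No — bags containing vertex b are not connected in the tree.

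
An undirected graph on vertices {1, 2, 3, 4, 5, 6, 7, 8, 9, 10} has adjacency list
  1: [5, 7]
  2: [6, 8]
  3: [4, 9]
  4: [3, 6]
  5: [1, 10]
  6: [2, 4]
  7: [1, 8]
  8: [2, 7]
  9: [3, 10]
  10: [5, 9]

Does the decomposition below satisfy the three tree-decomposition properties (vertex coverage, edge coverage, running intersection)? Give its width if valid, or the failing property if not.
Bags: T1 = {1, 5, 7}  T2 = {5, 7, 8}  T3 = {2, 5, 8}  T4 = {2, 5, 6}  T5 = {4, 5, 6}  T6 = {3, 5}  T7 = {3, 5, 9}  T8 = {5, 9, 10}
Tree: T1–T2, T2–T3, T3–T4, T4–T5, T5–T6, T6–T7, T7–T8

No — edge (4,3) lies in no bag.

A tree decomposition must satisfy three properties: every vertex lies in some bag; for every edge, both endpoints lie together in some bag; and for every vertex, the bags containing it form a connected subtree. Here edge (4,3) lies in no bag, so the decomposition is invalid.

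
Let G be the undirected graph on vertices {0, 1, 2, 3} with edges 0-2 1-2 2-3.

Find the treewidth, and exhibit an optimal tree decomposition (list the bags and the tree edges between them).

Each bag holds 2 vertices, so the decomposition has width 1, which upper-bounds the treewidth. G has an edge, so its treewidth is at least 1. The upper and lower bounds meet at 1, so that is the treewidth.

Treewidth 1.
Bags: B1 = {1, 2}  B2 = {0, 2}  B3 = {2, 3}
Tree: B1–B2, B1–B3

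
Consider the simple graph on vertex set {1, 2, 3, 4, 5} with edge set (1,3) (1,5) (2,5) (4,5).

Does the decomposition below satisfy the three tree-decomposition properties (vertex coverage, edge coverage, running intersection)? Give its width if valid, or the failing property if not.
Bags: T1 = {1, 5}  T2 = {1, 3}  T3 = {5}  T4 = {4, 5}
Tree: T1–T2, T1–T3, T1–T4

No — vertex 2 appears in no bag.

A tree decomposition must satisfy three properties: every vertex lies in some bag; for every edge, both endpoints lie together in some bag; and for every vertex, the bags containing it form a connected subtree. Here vertex 2 appears in no bag, so the decomposition is invalid.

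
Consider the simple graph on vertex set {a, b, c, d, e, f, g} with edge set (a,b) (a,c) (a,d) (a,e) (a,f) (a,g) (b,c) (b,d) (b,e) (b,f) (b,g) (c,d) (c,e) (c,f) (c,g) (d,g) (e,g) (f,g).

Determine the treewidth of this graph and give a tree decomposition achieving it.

Treewidth 4.
One optimal decomposition is:
Bags: B1 = {a, b, c, d, g}  B2 = {a, b, c, e, g}  B3 = {a, b, c, f, g}
Tree: B1–B2, B1–B3

The largest bag has 5 vertices, giving width 4; this decomposition certifies tw(G) ≤ 4. For the lower bound, the 5 vertices {a, b, c, d, g} are pairwise adjacent, and any tree decomposition puts a clique entirely inside one bag — forcing width ≥ 4. Therefore the treewidth is 4.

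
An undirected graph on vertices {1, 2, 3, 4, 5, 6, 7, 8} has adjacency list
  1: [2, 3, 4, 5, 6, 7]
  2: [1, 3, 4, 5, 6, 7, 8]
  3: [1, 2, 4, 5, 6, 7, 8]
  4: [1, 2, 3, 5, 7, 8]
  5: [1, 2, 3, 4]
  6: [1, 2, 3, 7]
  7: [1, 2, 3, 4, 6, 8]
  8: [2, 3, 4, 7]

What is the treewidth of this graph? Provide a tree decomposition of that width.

Each bag holds 5 vertices, so the decomposition has width 4, which upper-bounds the treewidth. For the lower bound, the 5 vertices {2, 3, 4, 7, 8} are pairwise adjacent, and any tree decomposition puts a clique entirely inside one bag — forcing width ≥ 4. Therefore the treewidth is 4.

Treewidth 4.
One optimal decomposition is:
Bags: B1 = {1, 2, 3, 4, 7}  B2 = {1, 2, 3, 6, 7}  B3 = {2, 3, 4, 7, 8}  B4 = {1, 2, 3, 4, 5}
Tree: B1–B2, B1–B3, B1–B4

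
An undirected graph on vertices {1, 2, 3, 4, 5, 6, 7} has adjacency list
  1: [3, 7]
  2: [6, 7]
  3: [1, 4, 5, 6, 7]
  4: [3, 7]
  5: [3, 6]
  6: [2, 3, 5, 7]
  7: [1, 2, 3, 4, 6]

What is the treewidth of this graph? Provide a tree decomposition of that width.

Every bag has size at most 3, so the width is 3 − 1 = 2 and tw(G) ≤ 2. On the other hand G contains the 3-clique {2, 6, 7}. A clique must lie in a single bag of any decomposition, so no decomposition can have width below 2. Hence tw(G) = 2 exactly.

Treewidth 2.
One optimal decomposition is:
Bags: B1 = {3, 5, 6}  B2 = {3, 6, 7}  B3 = {1, 3, 7}  B4 = {2, 6, 7}  B5 = {3, 4, 7}
Tree: B1–B2, B2–B3, B2–B4, B2–B5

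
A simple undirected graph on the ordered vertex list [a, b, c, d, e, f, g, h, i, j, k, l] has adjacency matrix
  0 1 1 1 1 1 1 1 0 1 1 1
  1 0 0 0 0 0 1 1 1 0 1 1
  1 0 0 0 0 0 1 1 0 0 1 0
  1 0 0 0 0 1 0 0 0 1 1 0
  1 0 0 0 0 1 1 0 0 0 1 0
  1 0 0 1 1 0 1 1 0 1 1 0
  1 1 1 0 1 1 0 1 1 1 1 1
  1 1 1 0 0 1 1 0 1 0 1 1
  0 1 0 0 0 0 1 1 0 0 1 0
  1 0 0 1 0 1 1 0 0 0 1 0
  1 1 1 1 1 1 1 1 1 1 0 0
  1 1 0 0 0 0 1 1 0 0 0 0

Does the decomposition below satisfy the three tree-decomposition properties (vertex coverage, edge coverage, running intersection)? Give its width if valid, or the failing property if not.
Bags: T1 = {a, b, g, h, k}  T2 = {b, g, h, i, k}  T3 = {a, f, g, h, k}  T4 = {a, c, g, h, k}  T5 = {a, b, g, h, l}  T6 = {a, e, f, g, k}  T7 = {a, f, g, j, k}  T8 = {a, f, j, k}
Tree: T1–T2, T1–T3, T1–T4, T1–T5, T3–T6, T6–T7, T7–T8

No — vertex d appears in no bag.

A tree decomposition must satisfy three properties: every vertex lies in some bag; for every edge, both endpoints lie together in some bag; and for every vertex, the bags containing it form a connected subtree. Here vertex d appears in no bag, so the decomposition is invalid.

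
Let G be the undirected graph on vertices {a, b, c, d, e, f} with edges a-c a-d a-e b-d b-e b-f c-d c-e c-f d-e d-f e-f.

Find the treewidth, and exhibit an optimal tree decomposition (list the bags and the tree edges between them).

The largest bag has 4 vertices, giving width 3; this decomposition certifies tw(G) ≤ 3. On the other hand G contains the 4-clique {a, c, d, e}. A clique must lie in a single bag of any decomposition, so no decomposition can have width below 3. Combining the bounds, tw(G) = 3.

Treewidth 3.
One optimal decomposition is:
Bags: B1 = {c, d, e, f}  B2 = {b, d, e, f}  B3 = {a, c, d, e}
Tree: B1–B2, B1–B3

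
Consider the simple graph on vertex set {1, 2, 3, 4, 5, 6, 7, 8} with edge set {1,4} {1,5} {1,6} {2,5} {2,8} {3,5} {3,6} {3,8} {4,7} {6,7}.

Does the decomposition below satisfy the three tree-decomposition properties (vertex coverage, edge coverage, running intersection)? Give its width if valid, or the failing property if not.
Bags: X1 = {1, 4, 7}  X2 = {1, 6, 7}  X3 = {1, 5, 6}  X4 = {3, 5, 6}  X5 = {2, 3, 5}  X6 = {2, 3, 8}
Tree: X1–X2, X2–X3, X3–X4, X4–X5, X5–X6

Yes; width 2.

Every vertex of G appears in some bag (union = {1, 2, 3, 4, 5, 6, 7, 8}); every edge is covered by a bag; and for each vertex v the set of bags containing v is connected in the bag tree. The decomposition is therefore valid. The largest bag has 3 vertices, so the width is 2.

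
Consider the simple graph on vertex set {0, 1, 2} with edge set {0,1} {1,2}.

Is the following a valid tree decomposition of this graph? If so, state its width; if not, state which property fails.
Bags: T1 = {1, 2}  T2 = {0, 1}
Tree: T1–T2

Checking the three conditions: (i) the bags cover all of {0, 1, 2}; (ii) for each edge, some bag contains both endpoints; (iii) the bags containing any fixed vertex form a subtree. All hold, so the decomposition is valid with width 2 − 1 = 1.

Yes; width 1.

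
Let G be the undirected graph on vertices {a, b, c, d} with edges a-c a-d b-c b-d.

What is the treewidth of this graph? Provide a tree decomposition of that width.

Treewidth 2.
One such decomposition:
Bags: B1 = {a, b, c}  B2 = {a, b, d}
Tree: B1–B2

Every bag has size at most 3, so the width is 3 − 1 = 2 and tw(G) ≤ 2. For the lower bound, G contains the cycle a–c–b–d–a, so G is not a forest; only forests have treewidth ≤ 1, hence tw(G) ≥ 2. The upper and lower bounds meet at 2, so that is the treewidth.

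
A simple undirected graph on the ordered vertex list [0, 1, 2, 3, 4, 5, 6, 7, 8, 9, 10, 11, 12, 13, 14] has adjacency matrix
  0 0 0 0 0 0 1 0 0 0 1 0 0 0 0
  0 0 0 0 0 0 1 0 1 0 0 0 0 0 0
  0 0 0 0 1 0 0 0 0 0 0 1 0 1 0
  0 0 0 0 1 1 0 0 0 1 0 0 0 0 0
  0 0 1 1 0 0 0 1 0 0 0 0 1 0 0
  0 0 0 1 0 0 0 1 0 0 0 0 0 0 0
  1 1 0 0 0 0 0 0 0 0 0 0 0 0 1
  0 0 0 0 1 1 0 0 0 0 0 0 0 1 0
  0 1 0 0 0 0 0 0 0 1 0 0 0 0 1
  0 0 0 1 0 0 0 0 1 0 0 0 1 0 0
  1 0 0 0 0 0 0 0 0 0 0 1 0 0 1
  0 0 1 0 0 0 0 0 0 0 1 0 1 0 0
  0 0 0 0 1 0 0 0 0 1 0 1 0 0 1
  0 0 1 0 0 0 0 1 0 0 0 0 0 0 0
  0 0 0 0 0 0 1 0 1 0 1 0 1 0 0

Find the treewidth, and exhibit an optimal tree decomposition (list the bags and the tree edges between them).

Treewidth 3.
One optimal decomposition is:
Bags: B1 = {2, 5, 7, 13}  B2 = {2, 4, 5, 7}  B3 = {2, 3, 4, 5}  B4 = {2, 3, 4, 11}  B5 = {3, 4, 11, 12}  B6 = {3, 9, 11, 12}  B7 = {9, 10, 11, 12}  B8 = {9, 10, 12, 14}  B9 = {8, 9, 10, 14}  B10 = {0, 8, 10, 14}  B11 = {0, 6, 8, 14}  B12 = {0, 1, 6, 8}
Tree: B1–B2, B2–B3, B3–B4, B4–B5, B5–B6, B6–B7, B7–B8, B8–B9, B9–B10, B10–B11, B11–B12

Every bag has size at most 4, so the width is 4 − 1 = 3 and tw(G) ≤ 3. For the lower bound: the 4 vertex sets {5,7,13}, {2}, {4}, {3,9,11,12} are disjoint, each induces a connected subgraph, and every pair is joined by at least one edge of G. Contracting each set to a single vertex therefore yields K_{4} as a minor, and since treewidth is minor-monotone, tw(G) ≥ tw(K_{4}) = 3. Hence tw(G) = 3 exactly.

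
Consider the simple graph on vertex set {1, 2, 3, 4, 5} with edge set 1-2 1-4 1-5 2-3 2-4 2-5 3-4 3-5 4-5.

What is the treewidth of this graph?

3

A width-3 tree decomposition is:
Bags: B1 = {1, 2, 4, 5}  B2 = {2, 3, 4, 5}
Tree: B1–B2
Each bag holds 4 vertices, so the decomposition has width 3, which upper-bounds the treewidth. For the lower bound, the 4 vertices {1, 2, 4, 5} are pairwise adjacent, and any tree decomposition puts a clique entirely inside one bag — forcing width ≥ 3. The upper and lower bounds meet at 3, so that is the treewidth.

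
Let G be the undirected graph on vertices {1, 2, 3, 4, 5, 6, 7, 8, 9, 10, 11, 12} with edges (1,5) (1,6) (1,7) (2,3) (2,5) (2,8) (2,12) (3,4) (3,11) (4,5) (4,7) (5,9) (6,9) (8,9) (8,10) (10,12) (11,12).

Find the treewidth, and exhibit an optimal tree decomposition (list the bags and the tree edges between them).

Every bag has size at most 4, so the width is 4 − 1 = 3 and tw(G) ≤ 3. For the lower bound: the 4 vertex sets {10,11,12}, {8}, {2}, {3,4,5,9} are disjoint, each induces a connected subgraph, and every pair is joined by at least one edge of G. Contracting each set to a single vertex therefore yields K_{4} as a minor, and since treewidth is minor-monotone, tw(G) ≥ tw(K_{4}) = 3. Combining the bounds, tw(G) = 3.

Treewidth 3.
Bags: B1 = {8, 10, 11, 12}  B2 = {2, 8, 11, 12}  B3 = {2, 3, 8, 11}  B4 = {2, 3, 8, 9}  B5 = {2, 3, 5, 9}  B6 = {3, 4, 5, 9}  B7 = {4, 5, 6, 9}  B8 = {1, 4, 5, 6}  B9 = {1, 4, 6, 7}
Tree: B1–B2, B2–B3, B3–B4, B4–B5, B5–B6, B6–B7, B7–B8, B8–B9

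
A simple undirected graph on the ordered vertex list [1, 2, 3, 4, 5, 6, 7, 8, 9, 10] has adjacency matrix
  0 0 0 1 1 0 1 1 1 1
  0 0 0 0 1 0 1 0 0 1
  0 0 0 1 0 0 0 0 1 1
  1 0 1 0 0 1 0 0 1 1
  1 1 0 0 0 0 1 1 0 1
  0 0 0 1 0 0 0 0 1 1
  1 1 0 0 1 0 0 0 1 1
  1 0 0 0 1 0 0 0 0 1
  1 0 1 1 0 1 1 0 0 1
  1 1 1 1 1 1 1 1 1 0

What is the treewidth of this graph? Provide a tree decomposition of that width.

The largest bag has 4 vertices, giving width 3; this decomposition certifies tw(G) ≤ 3. Conversely, {1, 4, 9, 10} is a clique of size 4, and the vertices of any clique must share a bag in every tree decomposition; so some bag has ≥ 4 vertices and tw(G) ≥ 3. Hence tw(G) = 3 exactly.

Treewidth 3.
Bags: B1 = {1, 4, 9, 10}  B2 = {4, 6, 9, 10}  B3 = {1, 7, 9, 10}  B4 = {3, 4, 9, 10}  B5 = {1, 5, 7, 10}  B6 = {1, 5, 8, 10}  B7 = {2, 5, 7, 10}
Tree: B1–B2, B1–B3, B1–B4, B3–B5, B5–B6, B5–B7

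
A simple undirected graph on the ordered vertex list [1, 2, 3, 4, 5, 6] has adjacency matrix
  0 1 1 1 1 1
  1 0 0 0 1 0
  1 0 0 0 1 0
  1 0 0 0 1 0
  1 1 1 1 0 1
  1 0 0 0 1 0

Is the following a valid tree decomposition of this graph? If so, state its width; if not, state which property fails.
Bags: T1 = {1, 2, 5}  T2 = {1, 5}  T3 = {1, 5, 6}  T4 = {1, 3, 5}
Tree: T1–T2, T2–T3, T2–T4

No — vertex 4 appears in no bag.

A tree decomposition must satisfy three properties: every vertex lies in some bag; for every edge, both endpoints lie together in some bag; and for every vertex, the bags containing it form a connected subtree. Here vertex 4 appears in no bag, so the decomposition is invalid.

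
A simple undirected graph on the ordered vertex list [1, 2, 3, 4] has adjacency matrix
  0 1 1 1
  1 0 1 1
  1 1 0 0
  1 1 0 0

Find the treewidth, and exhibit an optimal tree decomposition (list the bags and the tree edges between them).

Treewidth 2.
One such decomposition:
Bags: B1 = {1, 2, 4}  B2 = {1, 2, 3}
Tree: B1–B2

The largest bag has 3 vertices, giving width 2; this decomposition certifies tw(G) ≤ 2. On the other hand G contains the 3-clique {1, 2, 3}. A clique must lie in a single bag of any decomposition, so no decomposition can have width below 2. Therefore the treewidth is 2.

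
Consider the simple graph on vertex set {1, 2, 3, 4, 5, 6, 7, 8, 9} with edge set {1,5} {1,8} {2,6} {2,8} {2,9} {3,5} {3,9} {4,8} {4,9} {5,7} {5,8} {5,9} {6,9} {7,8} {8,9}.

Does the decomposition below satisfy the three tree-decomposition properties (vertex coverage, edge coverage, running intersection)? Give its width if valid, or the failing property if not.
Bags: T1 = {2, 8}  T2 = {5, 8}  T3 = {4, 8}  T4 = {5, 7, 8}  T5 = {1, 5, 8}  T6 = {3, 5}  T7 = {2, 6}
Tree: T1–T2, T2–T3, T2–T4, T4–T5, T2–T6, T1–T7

A tree decomposition must satisfy three properties: every vertex lies in some bag; for every edge, both endpoints lie together in some bag; and for every vertex, the bags containing it form a connected subtree. Here vertex 9 appears in no bag, so the decomposition is invalid.

No — vertex 9 appears in no bag.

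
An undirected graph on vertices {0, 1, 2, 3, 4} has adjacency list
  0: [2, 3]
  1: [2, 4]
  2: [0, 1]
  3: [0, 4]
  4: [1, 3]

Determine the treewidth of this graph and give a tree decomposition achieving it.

Each bag holds 3 vertices, so the decomposition has width 2, which upper-bounds the treewidth. For the lower bound, G contains the cycle 0–2–1–4–3–0, so G is not a forest; only forests have treewidth ≤ 1, hence tw(G) ≥ 2. Hence tw(G) = 2 exactly.

Treewidth 2.
One such decomposition:
Bags: B1 = {0, 1, 2}  B2 = {0, 1, 4}  B3 = {0, 3, 4}
Tree: B1–B2, B2–B3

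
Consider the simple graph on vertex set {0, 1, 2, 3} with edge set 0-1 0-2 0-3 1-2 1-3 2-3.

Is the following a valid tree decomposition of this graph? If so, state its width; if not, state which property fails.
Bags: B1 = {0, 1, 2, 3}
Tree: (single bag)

Yes; width 3.

Every vertex of G appears in some bag (union = {0, 1, 2, 3}); every edge is covered by a bag; and for each vertex v the set of bags containing v is connected in the bag tree. The decomposition is therefore valid. The largest bag has 4 vertices, so the width is 3.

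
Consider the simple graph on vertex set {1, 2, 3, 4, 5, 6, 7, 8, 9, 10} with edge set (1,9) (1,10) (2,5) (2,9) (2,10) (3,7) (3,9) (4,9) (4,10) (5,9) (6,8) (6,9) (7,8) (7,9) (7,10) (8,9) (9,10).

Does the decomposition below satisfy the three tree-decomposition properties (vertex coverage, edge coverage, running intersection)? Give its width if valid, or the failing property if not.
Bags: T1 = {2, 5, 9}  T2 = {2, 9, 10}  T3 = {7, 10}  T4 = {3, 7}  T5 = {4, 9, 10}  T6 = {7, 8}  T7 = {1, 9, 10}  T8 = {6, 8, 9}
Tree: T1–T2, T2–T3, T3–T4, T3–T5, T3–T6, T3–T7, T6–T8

No — edge (9,7) lies in no bag.

A tree decomposition must satisfy three properties: every vertex lies in some bag; for every edge, both endpoints lie together in some bag; and for every vertex, the bags containing it form a connected subtree. Here edge (9,7) lies in no bag, so the decomposition is invalid.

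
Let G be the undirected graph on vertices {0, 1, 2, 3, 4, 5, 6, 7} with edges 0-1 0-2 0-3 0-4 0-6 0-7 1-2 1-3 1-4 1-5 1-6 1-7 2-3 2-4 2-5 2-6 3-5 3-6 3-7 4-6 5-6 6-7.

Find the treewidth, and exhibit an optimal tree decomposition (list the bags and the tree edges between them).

The largest bag has 5 vertices, giving width 4; this decomposition certifies tw(G) ≤ 4. On the other hand G contains the 5-clique {0, 1, 2, 3, 6}. A clique must lie in a single bag of any decomposition, so no decomposition can have width below 4. Combining the bounds, tw(G) = 4.

Treewidth 4.
Bags: B1 = {0, 1, 2, 4, 6}  B2 = {0, 1, 2, 3, 6}  B3 = {1, 2, 3, 5, 6}  B4 = {0, 1, 3, 6, 7}
Tree: B1–B2, B2–B3, B2–B4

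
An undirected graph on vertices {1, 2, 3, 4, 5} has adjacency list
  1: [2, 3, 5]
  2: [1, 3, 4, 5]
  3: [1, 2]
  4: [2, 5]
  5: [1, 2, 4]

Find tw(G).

2

A width-2 tree decomposition is:
Bags: B1 = {1, 2, 3}  B2 = {1, 2, 5}  B3 = {2, 4, 5}
Tree: B1–B2, B2–B3
The largest bag has 3 vertices, giving width 2; this decomposition certifies tw(G) ≤ 2. On the other hand G contains the 3-clique {1, 2, 3}. A clique must lie in a single bag of any decomposition, so no decomposition can have width below 2. Combining the bounds, tw(G) = 2.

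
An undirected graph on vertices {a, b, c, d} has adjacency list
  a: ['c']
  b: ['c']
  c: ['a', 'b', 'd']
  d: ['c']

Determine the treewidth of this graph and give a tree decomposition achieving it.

Treewidth 1.
One optimal decomposition is:
Bags: B1 = {c, d}  B2 = {a, c}  B3 = {b, c}
Tree: B1–B2, B2–B3

Every bag has size at most 2, so the width is 2 − 1 = 1 and tw(G) ≤ 1. G has an edge, so its treewidth is at least 1. Hence tw(G) = 1 exactly.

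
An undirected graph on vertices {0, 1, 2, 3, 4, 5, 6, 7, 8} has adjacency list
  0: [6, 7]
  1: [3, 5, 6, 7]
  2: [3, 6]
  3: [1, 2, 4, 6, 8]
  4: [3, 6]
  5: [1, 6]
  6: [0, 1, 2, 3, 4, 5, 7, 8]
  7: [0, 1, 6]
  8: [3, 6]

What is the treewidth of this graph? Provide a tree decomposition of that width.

Treewidth 2.
One such decomposition:
Bags: B1 = {1, 3, 6}  B2 = {1, 6, 7}  B3 = {1, 5, 6}  B4 = {0, 6, 7}  B5 = {2, 3, 6}  B6 = {3, 4, 6}  B7 = {3, 6, 8}
Tree: B1–B2, B1–B3, B2–B4, B1–B5, B5–B6, B6–B7

Each bag holds 3 vertices, so the decomposition has width 2, which upper-bounds the treewidth. On the other hand G contains the 3-clique {0, 6, 7}. A clique must lie in a single bag of any decomposition, so no decomposition can have width below 2. Therefore the treewidth is 2.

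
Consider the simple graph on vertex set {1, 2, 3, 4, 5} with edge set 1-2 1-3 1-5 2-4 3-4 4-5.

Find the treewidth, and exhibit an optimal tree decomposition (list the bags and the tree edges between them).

Every bag has size at most 3, so the width is 3 − 1 = 2 and tw(G) ≤ 2. The edges 2–4–5–1–2 form a cycle, so G is not a tree and its treewidth is at least 2. Therefore the treewidth is 2.

Treewidth 2.
Bags: B1 = {1, 2, 4}  B2 = {1, 4, 5}  B3 = {1, 3, 4}
Tree: B1–B2, B2–B3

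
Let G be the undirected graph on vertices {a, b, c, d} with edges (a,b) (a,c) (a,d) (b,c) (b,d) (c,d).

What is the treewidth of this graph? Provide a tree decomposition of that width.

Treewidth 3.
One such decomposition:
Bags: B1 = {a, b, c, d}
Tree: (single bag)

A single bag containing all 4 vertices is trivially a valid decomposition of width 3. Conversely, {a, b, c, d} is a clique of size 4, and the vertices of any clique must share a bag in every tree decomposition; so some bag has ≥ 4 vertices and tw(G) ≥ 3. Therefore the treewidth is 3.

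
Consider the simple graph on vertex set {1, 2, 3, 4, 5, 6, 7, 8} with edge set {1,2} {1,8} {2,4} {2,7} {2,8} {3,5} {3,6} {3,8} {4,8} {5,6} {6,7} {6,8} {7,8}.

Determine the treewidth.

A width-2 tree decomposition is:
Bags: B1 = {2, 7, 8}  B2 = {2, 4, 8}  B3 = {1, 2, 8}  B4 = {6, 7, 8}  B5 = {3, 6, 8}  B6 = {3, 5, 6}
Tree: B1–B2, B1–B3, B1–B4, B4–B5, B5–B6
Each bag holds 3 vertices, so the decomposition has width 2, which upper-bounds the treewidth. Conversely, {1, 2, 8} is a clique of size 3, and the vertices of any clique must share a bag in every tree decomposition; so some bag has ≥ 3 vertices and tw(G) ≥ 2. The upper and lower bounds meet at 2, so that is the treewidth.

2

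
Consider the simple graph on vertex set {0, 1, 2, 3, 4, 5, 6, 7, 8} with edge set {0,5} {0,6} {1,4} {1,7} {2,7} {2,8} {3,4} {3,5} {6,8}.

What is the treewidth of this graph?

2

A width-2 tree decomposition is:
Bags: B1 = {2, 6, 8}  B2 = {0, 2, 6}  B3 = {0, 2, 5}  B4 = {2, 3, 5}  B5 = {2, 3, 4}  B6 = {1, 2, 4}  B7 = {1, 2, 7}
Tree: B1–B2, B2–B3, B3–B4, B4–B5, B5–B6, B6–B7
Every bag has size at most 3, so the width is 3 − 1 = 2 and tw(G) ≤ 2. For the lower bound, G contains the cycle 2–8–6–0–5–3–4–1–7–2, so G is not a forest; only forests have treewidth ≤ 1, hence tw(G) ≥ 2. The upper and lower bounds meet at 2, so that is the treewidth.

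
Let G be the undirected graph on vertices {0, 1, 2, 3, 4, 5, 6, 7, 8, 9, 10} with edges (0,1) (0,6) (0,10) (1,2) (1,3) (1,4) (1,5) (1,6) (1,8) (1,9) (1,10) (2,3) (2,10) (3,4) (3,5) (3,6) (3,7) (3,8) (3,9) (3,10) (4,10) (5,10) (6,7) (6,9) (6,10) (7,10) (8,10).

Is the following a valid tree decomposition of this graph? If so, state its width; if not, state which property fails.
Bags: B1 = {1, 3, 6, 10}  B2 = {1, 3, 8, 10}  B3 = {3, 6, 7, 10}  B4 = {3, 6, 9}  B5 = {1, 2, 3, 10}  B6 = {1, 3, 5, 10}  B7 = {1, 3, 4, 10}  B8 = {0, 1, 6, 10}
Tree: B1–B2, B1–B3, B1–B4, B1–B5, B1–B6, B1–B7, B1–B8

No — edge (1,9) lies in no bag.

A tree decomposition must satisfy three properties: every vertex lies in some bag; for every edge, both endpoints lie together in some bag; and for every vertex, the bags containing it form a connected subtree. Here edge (1,9) lies in no bag, so the decomposition is invalid.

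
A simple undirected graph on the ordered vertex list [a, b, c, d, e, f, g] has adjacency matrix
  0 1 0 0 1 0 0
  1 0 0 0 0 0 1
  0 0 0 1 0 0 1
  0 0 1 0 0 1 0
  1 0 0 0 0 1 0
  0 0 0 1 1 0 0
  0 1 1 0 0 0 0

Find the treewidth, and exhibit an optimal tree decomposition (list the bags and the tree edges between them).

Treewidth 2.
One optimal decomposition is:
Bags: B1 = {c, d, f}  B2 = {c, e, f}  B3 = {a, c, e}  B4 = {a, b, c}  B5 = {b, c, g}
Tree: B1–B2, B2–B3, B3–B4, B4–B5

Every bag has size at most 3, so the width is 3 − 1 = 2 and tw(G) ≤ 2. For the lower bound, G contains the cycle c–d–f–e–a–b–g–c, so G is not a forest; only forests have treewidth ≤ 1, hence tw(G) ≥ 2. The upper and lower bounds meet at 2, so that is the treewidth.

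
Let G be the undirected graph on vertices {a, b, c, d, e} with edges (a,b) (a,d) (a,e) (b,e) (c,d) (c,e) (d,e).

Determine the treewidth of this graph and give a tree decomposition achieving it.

The largest bag has 3 vertices, giving width 2; this decomposition certifies tw(G) ≤ 2. Conversely, {c, d, e} is a clique of size 3, and the vertices of any clique must share a bag in every tree decomposition; so some bag has ≥ 3 vertices and tw(G) ≥ 2. The upper and lower bounds meet at 2, so that is the treewidth.

Treewidth 2.
Bags: B1 = {a, d, e}  B2 = {c, d, e}  B3 = {a, b, e}
Tree: B1–B2, B1–B3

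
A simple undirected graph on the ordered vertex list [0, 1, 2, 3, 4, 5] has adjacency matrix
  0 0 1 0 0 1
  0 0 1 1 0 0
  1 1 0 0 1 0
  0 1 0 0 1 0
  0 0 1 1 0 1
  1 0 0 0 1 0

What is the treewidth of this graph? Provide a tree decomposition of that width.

Treewidth 2.
Bags: B1 = {0, 4, 5}  B2 = {0, 2, 4}  B3 = {2, 3, 4}  B4 = {1, 2, 3}
Tree: B1–B2, B2–B3, B3–B4

The largest bag has 3 vertices, giving width 2; this decomposition certifies tw(G) ≤ 2. For the lower bound, G contains the cycle 5–0–2–4–5, so G is not a forest; only forests have treewidth ≤ 1, hence tw(G) ≥ 2. The upper and lower bounds meet at 2, so that is the treewidth.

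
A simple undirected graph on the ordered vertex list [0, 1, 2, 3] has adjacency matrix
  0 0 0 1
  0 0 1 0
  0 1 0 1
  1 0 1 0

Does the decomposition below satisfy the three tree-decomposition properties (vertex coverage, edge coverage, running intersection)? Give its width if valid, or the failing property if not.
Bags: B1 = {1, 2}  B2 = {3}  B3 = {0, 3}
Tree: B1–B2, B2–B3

A tree decomposition must satisfy three properties: every vertex lies in some bag; for every edge, both endpoints lie together in some bag; and for every vertex, the bags containing it form a connected subtree. Here edge (2,3) lies in no bag, so the decomposition is invalid.

No — edge (2,3) lies in no bag.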